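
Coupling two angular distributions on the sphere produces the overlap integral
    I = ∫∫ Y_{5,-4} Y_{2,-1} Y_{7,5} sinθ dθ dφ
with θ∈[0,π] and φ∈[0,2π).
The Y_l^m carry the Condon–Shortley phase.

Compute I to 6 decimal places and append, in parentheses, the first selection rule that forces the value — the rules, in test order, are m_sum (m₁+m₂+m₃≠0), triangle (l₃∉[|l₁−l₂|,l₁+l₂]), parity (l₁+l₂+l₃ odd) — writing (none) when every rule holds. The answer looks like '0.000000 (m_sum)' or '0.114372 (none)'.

Checks pass: Σm=0; 14 even; l₃=7∈[3,7].
(2·5+1)(2·2+1)(2·7+1) = 825
Δ: 0! 10! 4! / 15! → 1/15015
sum: t=0:+1/57600 = 1/57600
3j²(5 2 7; 0 0 0) = Δ·Π!·Σ² = 21/715  (sign -1)
sum: t=0:+1/2177280 = 1/2177280
3j²(5 2 7; -4 -1 5) = Δ·Π!·Σ² = 8/273  (sign +1)
combine: 4πI² = 825·21/715·8/273 = 120/169
take √, sign -1: I = -0.23770720
No selection rule forces the value: the integral is nonzero (none).

-0.237707 (none)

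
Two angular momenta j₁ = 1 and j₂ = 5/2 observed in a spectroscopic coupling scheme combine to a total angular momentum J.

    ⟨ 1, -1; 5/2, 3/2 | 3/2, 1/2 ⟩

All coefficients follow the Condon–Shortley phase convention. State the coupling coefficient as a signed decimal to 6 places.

+√(2/5) = +0.632456

triangle: 2!·0!·3!/6! = 12/720
(j±m)!: 0!·2!·4!·1!·2!·1! = 96
prefactor² = (2J+1)·Δ·N² = 32/5
  k=2: +1/(2!·0!·0!·2!·0!·1!) = 1/4
Σ = 1/4  ⇒  CG² = 32/5·(1/4)² = 2/5
CG = +√(2/5) = +0.632456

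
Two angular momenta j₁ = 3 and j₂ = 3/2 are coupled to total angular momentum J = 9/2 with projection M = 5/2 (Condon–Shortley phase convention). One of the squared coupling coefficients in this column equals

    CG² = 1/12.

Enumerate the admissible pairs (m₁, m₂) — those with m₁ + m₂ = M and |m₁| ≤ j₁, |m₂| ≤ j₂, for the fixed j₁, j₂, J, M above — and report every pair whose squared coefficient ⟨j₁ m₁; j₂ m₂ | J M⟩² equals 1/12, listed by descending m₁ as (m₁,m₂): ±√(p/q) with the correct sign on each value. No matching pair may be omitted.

Admissible pairs with m₁+m₂ = M = 5/2: (1,3/2), (2,1/2), (3,-1/2)
  (m₁,m₂)=(3,-1/2): CG² = 1/12, CG = +√(1/12)   ← matches the target
  (m₁,m₂)=(2,1/2): CG² = 1/2, CG = +√(1/2)
  (m₁,m₂)=(1,3/2): CG² = 5/12, CG = +√(5/12)
Pairs with CG² = 1/12: (3,-1/2): +√(1/12)

(3,-1/2): +√(1/12)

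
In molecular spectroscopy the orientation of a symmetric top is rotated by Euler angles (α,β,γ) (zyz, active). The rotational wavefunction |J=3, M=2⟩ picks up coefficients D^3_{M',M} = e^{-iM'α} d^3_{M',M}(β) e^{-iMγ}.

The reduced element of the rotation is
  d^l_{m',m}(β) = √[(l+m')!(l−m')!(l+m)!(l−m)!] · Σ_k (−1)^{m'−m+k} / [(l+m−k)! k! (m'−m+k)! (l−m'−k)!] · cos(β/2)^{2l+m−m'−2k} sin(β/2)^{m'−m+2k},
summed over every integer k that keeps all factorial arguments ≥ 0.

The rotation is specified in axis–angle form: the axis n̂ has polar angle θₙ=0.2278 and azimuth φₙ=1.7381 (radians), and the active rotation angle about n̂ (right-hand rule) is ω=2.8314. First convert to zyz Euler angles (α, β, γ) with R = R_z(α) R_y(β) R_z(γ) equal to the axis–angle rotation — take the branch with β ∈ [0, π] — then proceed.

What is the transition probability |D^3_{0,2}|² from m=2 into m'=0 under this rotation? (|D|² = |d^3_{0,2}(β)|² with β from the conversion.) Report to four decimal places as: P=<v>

P=0.0544

Axis–angle → zyz. n̂ = (sinθₙcosφₙ, sinθₙsinφₙ, cosθₙ) = (-0.037607, +0.222682, +0.974166), ω = 2.8314.
R = I cosω + sinω [n̂]ₓ + (1−cosω) n̂n̂ᵀ gives
  R = [-0.949514, -0.313705, -0.003551; +0.281007, -0.855467, +0.434984; -0.139494, +0.412025, +0.900431]
β = atan2(√(R₁₃²+R₂₃²), R₃₃) = 0.450036; α = atan2(R₂₃, R₁₃) mod 2π = 1.578959; γ = atan2(R₃₂, −R₃₁) mod 2π = 1.244351
D^3_{0,2}(1.5790,0.4500,1.2444) = e^{-i·0·1.5790}·d^3_{0,2}(0.4500)·e^{-i·2·1.2444}. Compute d first:
c=cos(0.450036/2)=0.974790, s=sin(0.450036/2)=0.223124; N=√[6·6·120·1]=65.726707
Admissible k: 2..3 (factorial args all ≥0)
  k=2: (−1)^0·65.7267/(12)·0.9748^4·0.2231^2 = +0.246206
  k=3: (−1)^1·65.7267/(12)·0.9748^2·0.2231^4 = -0.012899
d^3_{0,2}(0.4500) = +0.246206 -0.012899 = +0.233306
|D^3_{0,2}|² = |d^3_{0,2}(β)|² = (+0.233306)² = 0.054432 (the z-rotation phases have unit modulus)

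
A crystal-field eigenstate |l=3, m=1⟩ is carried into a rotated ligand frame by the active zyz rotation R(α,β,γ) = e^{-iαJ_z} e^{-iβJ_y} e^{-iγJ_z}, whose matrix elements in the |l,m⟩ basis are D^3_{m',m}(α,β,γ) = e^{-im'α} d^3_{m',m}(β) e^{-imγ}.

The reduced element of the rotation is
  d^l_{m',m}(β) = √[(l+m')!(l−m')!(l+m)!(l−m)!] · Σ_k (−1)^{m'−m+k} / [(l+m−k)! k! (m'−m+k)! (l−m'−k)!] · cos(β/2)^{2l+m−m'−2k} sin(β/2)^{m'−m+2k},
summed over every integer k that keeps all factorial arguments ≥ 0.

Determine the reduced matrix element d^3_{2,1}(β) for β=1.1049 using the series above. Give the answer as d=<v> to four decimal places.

d=-0.1779

d^3_{2,1}(β=1.1049) via the finite sum:
With c≡cos(β/2)=0.851241 and s≡sin(β/2)=0.524774, N=[120·1·24·2]^{1/2}=75.894664
k∈{0,1} keeps every argument non-negative
  k=0: (−1)^1·75.8947/(24)·0.8512^5·0.5248^1 = -0.741714
  k=1: (−1)^2·75.8947/(12)·0.8512^3·0.5248^3 = +0.563775
d^3_{2,1}(1.1049) = -0.741714 +0.563775 = -0.177938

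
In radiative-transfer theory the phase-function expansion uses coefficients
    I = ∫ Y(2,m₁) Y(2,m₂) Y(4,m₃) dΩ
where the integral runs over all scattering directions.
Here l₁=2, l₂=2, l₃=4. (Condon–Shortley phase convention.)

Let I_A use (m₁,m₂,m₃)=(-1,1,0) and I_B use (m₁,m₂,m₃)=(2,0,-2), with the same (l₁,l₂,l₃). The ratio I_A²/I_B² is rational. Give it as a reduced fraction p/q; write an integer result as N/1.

16/15

l's match ⇒ only the (l;m) 3-j factors differ between A and B.
A: triangle coeff Δ(2,2,4) = 1/630; Σ_t [0,0]: t=0:+1/36 = 1/36; (3j)²=8/315 [(2 2 4; -1 1 0)], sign=+1
B: triangle coeff Δ(2,2,4) = 1/630; Σ_t [0,0]: t=0:+1/96 = 1/96; (3j)²=1/42 [(2 2 4; 2 0 -2)], sign=+1
I_A²/I_B² = (8/315)/(1/42) = 16/15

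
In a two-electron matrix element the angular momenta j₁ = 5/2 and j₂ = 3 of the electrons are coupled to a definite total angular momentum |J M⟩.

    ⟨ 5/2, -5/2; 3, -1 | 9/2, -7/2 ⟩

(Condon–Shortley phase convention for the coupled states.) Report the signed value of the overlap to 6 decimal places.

−√(50/99) = -0.710669

j₁+j₂−J=1  J+j₁−j₂=4  J−j₁+j₂=5  j₁+j₂+J+1=11
(j₁±m₁, j₂±m₂, J±M) = (0,5,2,4,1,8)
P² = 1843200/11
sum k=1..1:
  [1] −1/576 = -1/576
S = -1/576
C² = P²·S² = 50/99 ; C = -0.710669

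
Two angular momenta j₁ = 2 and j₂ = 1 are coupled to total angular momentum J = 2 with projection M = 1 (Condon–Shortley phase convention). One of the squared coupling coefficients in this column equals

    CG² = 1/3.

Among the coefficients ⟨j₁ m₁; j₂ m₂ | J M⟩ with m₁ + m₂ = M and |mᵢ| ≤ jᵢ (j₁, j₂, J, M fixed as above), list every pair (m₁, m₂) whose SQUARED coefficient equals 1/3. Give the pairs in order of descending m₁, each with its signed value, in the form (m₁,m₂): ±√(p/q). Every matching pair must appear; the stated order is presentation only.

(2,-1): +√(1/3)

Admissible pairs with m₁+m₂ = M = 1: (0,1), (1,0), (2,-1)
  (m₁,m₂)=(2,-1): CG² = 1/3, CG = +√(1/3)   ← matches the target
  (m₁,m₂)=(1,0): CG² = 1/6, CG = +√(1/6)
  (m₁,m₂)=(0,1): CG² = 1/2, CG = −√(1/2)
Pairs with CG² = 1/3: (2,-1): +√(1/3)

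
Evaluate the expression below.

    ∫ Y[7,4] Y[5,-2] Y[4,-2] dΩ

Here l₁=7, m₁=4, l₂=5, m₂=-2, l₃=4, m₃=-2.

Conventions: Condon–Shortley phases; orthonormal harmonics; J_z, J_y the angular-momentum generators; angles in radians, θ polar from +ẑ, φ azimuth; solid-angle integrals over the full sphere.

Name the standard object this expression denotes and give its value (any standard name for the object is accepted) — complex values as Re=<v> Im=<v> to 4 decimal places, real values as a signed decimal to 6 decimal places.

This is a Gaunt coefficient — the integral of a triple product of spherical harmonics over the sphere.
Checks pass: Σm=0; 16 even; l₃=4∈[2,12].
(2·7+1)(2·5+1)(2·4+1) = 1485
Δ: 8! 6! 2! / 17! → 1/6126120
sum: t=3:−1/69120 t=4:+1/20736 t=5:−1/69120 = 1/51840
3j²(7 5 4; 0 0 0) = Δ·Π!·Σ² = 280/21879  (sign +1)
sum: t=1:−1/483840 t=2:+1/172800 t=3:−1/1036800 = 1/362880
3j²(7 5 4; 4 -2 -2) = Δ·Π!·Σ² = 20/1547  (sign +1)
combine: 4πI² = 1485·280/21879·20/1547 = 12000/48841
take √, sign +1: I = 0.13982777

Gaunt coefficient, +0.139828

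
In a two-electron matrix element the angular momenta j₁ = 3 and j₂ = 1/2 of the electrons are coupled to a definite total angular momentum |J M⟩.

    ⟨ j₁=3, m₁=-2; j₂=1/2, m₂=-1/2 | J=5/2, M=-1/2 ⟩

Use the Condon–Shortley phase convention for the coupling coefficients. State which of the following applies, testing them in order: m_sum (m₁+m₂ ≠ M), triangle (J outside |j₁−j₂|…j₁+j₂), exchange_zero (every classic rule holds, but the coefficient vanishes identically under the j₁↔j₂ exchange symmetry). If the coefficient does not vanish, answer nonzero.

m-sum: m₁+m₂ = -2+(-1/2) = -5/2, M = -1/2  ✗ ⇒ coefficient is 0

m_sum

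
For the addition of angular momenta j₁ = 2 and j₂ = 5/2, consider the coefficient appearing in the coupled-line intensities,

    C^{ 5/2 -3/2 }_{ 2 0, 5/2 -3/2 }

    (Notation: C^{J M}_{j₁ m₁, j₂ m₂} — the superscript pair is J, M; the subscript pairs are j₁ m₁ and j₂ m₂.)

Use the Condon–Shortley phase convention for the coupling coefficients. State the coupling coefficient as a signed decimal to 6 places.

−√(1/70) ≈ -0.119523

triangle: 2!*2!*3!/8! = 24/40320
(j±m)!: 2!*2!*1!*4!*1!*4! = 2304
prefactor² = (2J+1)*Δ*N² = 288/35
  k=0: +1/(0!*2!*2!*1!*0!*2!) = 1/8
  k=1: −1/(1!*1!*1!*0!*1!*3!) = -1/6
Σ = -1/24  ⇒  CG² = 288/35*(-1/24)² = 1/70
CG = −√(1/70) = -0.119523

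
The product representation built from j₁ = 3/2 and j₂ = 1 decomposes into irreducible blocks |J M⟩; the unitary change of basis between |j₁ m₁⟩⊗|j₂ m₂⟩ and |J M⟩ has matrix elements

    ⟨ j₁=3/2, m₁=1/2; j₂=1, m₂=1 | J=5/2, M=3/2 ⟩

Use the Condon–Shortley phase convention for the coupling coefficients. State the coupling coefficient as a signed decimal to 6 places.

√[6·0!3!2!/6! · 2!1!2!0!4!1!] = √(48/5)
  +(−1)^0/∏(0,0,1,2,2,0)! = 1/4  (running 1/4)
⟨..|..⟩ = √(48/5)·(1/4) = +0.774597

+0.774597  (= +√(3/5))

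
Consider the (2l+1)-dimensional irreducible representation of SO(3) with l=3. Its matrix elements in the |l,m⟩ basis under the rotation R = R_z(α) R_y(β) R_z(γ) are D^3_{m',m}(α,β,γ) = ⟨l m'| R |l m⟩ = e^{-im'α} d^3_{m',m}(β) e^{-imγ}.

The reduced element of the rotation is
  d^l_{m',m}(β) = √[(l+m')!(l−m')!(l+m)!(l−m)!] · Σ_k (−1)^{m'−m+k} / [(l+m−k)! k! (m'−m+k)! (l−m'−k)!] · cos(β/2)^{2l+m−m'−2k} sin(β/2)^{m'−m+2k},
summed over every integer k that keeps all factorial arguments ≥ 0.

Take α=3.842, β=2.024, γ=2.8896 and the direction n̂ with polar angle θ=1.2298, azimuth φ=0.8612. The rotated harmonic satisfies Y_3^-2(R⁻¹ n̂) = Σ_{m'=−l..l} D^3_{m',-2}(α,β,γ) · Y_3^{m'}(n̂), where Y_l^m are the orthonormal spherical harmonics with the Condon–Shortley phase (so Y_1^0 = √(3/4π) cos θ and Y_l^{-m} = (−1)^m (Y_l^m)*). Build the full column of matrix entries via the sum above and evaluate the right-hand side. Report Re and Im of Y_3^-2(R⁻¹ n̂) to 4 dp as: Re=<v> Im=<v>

Need the full column D^3_{m',-2} for m'=−3..3 at α=3.8420, β=2.0240, γ=2.8896.
cos(β/2)=0.530166, sin(β/2)=0.847894
d^3_{-3,-2}: single k=1 term ⇒ +0.086991;  D = +0.002300-0.086961i
d^3_{-2,-2}: k∈[0..1] ⇒ +0.022206 -0.283988 = -0.261782;  D = -0.163376-0.204544i
d^3_{-1,-2}: k∈[0..1] ⇒ -0.112305 +0.574500 = +0.462195;  D = -0.453307-0.090203i
d^3_{0,-2}: k∈[0..1] ⇒ +0.311094 -0.795702 = -0.484608;  D = -0.424354+0.234027i
d^3_{1,-2}: k∈[0..1] ⇒ -0.574500 +0.734716 = +0.160216;  D = -0.057399+0.149581i
d^3_{2,-2}: k∈[0..1] ⇒ +0.726373 -0.371577 = +0.354796;  D = -0.116312-0.335189i
d^3_{3,-2}: single k=0 term ⇒ -0.569108;  D = -0.489184-0.290833i
Y_3^{m'}(θ=1.2298,φ=0.8612) and Σ D·Y over m':
  (+0.0023-0.0870i)·(-0.2963-0.1849i)  (-0.1634-0.2045i)·(-0.0458-0.3001i)  (-0.4533-0.0902i)·(-0.0875+0.1018i)  (-0.4244+0.2340i)·(-0.3046+0.0000i)  (-0.0574+0.1496i)·(+0.0875+0.1018i)  (-0.1163-0.3352i)·(-0.0458+0.3001i)  (-0.4892-0.2908i)·(+0.2963-0.1849i)
Y_3^-2(R⁻¹ n̂) = -0.005591-0.033830i

Re=-0.0056 Im=-0.0338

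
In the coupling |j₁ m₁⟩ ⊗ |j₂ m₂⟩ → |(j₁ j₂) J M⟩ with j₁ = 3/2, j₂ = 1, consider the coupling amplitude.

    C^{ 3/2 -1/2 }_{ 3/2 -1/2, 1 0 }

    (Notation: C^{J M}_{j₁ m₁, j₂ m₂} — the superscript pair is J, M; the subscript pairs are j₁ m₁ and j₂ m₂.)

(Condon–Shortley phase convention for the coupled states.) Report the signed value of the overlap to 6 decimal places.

triangle: 1!·2!·1!/5! = 2/120
(j±m)!: 1!·2!·1!·1!·1!·2! = 4
prefactor² = (2J+1)·Δ·N² = 4/15
  k=0: +1/(0!·1!·2!·1!·0!·0!) = 1/2
  k=1: −1/(1!·0!·1!·0!·1!·1!) = -1
Σ = -1/2  ⇒  CG² = 4/15·(-1/2)² = 1/15
CG = −√(1/15) = -0.258199

−√(1/15) = -0.258199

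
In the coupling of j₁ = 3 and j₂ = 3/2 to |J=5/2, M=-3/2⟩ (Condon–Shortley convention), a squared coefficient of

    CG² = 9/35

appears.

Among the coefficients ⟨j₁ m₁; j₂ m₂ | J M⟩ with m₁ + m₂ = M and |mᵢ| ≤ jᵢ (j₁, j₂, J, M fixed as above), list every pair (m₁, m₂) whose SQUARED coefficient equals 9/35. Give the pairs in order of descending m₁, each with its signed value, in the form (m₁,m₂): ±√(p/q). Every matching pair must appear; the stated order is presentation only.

Admissible pairs with m₁+m₂ = M = -3/2: (-3,3/2), (-2,1/2), (-1,-1/2), (0,-3/2)
  (m₁,m₂)=(0,-3/2): CG² = 9/35, CG = +√(9/35)   ← matches the target
  (m₁,m₂)=(-1,-1/2): CG² = 7/20, CG = −√(7/20)
  (m₁,m₂)=(-2,1/2): CG² = 1/14, CG = +√(1/14)
  (m₁,m₂)=(-3,3/2): CG² = 9/28, CG = +√(9/28)
Pairs with CG² = 9/35: (0,-3/2): +√(9/35)

(0,-3/2): +√(9/35)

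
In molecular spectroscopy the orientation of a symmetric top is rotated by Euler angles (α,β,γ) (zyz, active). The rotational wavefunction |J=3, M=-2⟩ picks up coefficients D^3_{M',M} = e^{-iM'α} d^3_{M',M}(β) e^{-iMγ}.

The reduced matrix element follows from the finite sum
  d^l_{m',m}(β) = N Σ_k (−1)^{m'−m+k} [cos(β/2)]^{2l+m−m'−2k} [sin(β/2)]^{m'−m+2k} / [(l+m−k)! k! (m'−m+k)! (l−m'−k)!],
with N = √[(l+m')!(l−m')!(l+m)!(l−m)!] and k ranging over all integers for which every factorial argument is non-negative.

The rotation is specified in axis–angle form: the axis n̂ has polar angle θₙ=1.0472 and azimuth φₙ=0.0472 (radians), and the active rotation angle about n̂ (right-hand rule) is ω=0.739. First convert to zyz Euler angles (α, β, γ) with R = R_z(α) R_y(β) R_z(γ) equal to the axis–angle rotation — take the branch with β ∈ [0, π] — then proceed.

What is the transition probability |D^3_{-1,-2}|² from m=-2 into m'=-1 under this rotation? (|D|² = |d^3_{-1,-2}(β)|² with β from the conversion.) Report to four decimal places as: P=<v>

Axis–angle → zyz. n̂ = (sinθₙcosφₙ, sinθₙsinφₙ, cosθₙ) = (+0.865062, +0.040861, +0.499998), ω = 0.7390.
R = I cosω + sinω [n̂]ₓ + (1−cosω) n̂n̂ᵀ gives
  R = [+0.934351, -0.327552, +0.140351; +0.345994, +0.739578, -0.577332; +0.085306, +0.587991, +0.804356]
β = atan2(√(R₁₃²+R₂₃²), R₃₃) = 0.636205; α = atan2(R₂₃, R₁₃) mod 2π = 4.950865; γ = atan2(R₃₂, −R₃₁) mod 2π = 1.714872
D^3_{-1,-2}(4.9509,0.6362,1.7149) = e^{-i·-1·4.9509}·d^3_{-1,-2}(0.6362)·e^{-i·-2·1.7149}. Compute d first:
c=cos(0.636205/2)=0.949831, s=sin(0.636205/2)=0.312765; N=√[2·24·1·120]=75.894664
k∈{0,1} keeps every argument non-negative
  k=0: (−1)^1·75.8947/(24)·0.9498^5·0.3128^1 = -0.764625
  k=1: (−1)^2·75.8947/(12)·0.9498^3·0.3128^3 = +0.165814
d^3_{-1,-2}(0.6362) = -0.764625 +0.165814 = -0.598811
|D^3_{-1,-2}|² = |d^3_{-1,-2}(β)|² = (-0.598811)² = 0.358575 (the z-rotation phases have unit modulus)

P=0.3586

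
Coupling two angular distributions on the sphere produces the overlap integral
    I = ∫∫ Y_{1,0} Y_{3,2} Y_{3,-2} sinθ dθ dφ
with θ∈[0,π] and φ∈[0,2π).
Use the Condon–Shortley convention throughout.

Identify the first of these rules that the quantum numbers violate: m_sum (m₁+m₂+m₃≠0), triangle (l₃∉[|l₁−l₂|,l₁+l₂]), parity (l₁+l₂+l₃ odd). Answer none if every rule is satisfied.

azimuthal sum: 0 + 2 − 2 = 0  ✓
2 ≤ 3 ≤ 4 (triangle on l)  ✓
L = 1 + 3 + 3 = 7 (odd)  ✗

parity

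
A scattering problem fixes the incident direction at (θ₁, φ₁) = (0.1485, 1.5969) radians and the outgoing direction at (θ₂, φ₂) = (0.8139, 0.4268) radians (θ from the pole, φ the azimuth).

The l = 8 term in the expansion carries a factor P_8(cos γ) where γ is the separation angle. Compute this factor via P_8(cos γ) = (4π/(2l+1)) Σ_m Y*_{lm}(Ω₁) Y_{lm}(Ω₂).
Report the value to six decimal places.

Expand P_8 via completeness: Σ_{m} conj(Y_{8,m}) at Ω₁ times Y_{8,m} at Ω₂ —
  [-8]  conj(Y_{8,-8})(Ω₁) = +0.000000+0.000000i ; Y_{8,-8}(Ω₂) = -0.038720+0.010833i ; Δ = -0.000000+0.000000i
  [-7]  conj(Y_{8,-7})(Ω₁) = +0.000001-0.000003i ; Y_{8,-7}(Ω₂) = -0.150115-0.023301i ; Δ = -0.000000+0.000000i
  [-6]  conj(Y_{8,-6})(Ω₁) = -0.000053-0.000008i ; Y_{8,-6}(Ω₂) = -0.282080-0.185130i ; Δ = +0.000013+0.000012i
  [-5]  conj(Y_{8,-5})(Ω₁) = -0.000087+0.000660i ; Y_{8,-5}(Ω₂) = -0.246515-0.390414i ; Δ = +0.000279-0.000129i
  [-4]  conj(Y_{8,-4})(Ω₁) = +0.006087+0.000638i ; Y_{8,-4}(Ω₂) = -0.041008-0.298771i ; Δ = -0.000059-0.001845i
  [-3]  conj(Y_{8,-3})(Ω₁) = +0.003257-0.041506i ; Y_{8,-3}(Ω₂) = -0.038841+0.129970i ; Δ = +0.005268+0.002035i
  [-2]  conj(Y_{8,-2})(Ω₁) = -0.199427-0.010421i ; Y_{8,-2}(Ω₂) = -0.251189+0.288021i ; Δ = +0.053095-0.054821i
  [-1]  conj(Y_{8,-1})(Ω₁) = -0.015602+0.597562i ; Y_{8,-1}(Ω₂) = -0.037199+0.016916i ; Δ = -0.009528-0.022493i
  [+0]  conj(Y_{8,0})(Ω₁) = +0.744895-0.000000i ; Y_{8,0}(Ω₂) = +0.367725+0.000000i ; Δ = +0.273916+0.000000i
  [+1]  conj(Y_{8,1})(Ω₁) = +0.015602+0.597562i ; Y_{8,1}(Ω₂) = +0.037199+0.016916i ; Δ = -0.009528+0.022493i
  [+2]  conj(Y_{8,2})(Ω₁) = -0.199427+0.010421i ; Y_{8,2}(Ω₂) = -0.251189-0.288021i ; Δ = +0.053095+0.054821i
  [+3]  conj(Y_{8,3})(Ω₁) = -0.003257-0.041506i ; Y_{8,3}(Ω₂) = +0.038841+0.129970i ; Δ = +0.005268-0.002035i
  [+4]  conj(Y_{8,4})(Ω₁) = +0.006087-0.000638i ; Y_{8,4}(Ω₂) = -0.041008+0.298771i ; Δ = -0.000059+0.001845i
  [+5]  conj(Y_{8,5})(Ω₁) = +0.000087+0.000660i ; Y_{8,5}(Ω₂) = +0.246515-0.390414i ; Δ = +0.000279+0.000129i
  [+6]  conj(Y_{8,6})(Ω₁) = -0.000053+0.000008i ; Y_{8,6}(Ω₂) = -0.282080+0.185130i ; Δ = +0.000013-0.000012i
  [+7]  conj(Y_{8,7})(Ω₁) = -0.000001-0.000003i ; Y_{8,7}(Ω₂) = +0.150115-0.023301i ; Δ = -0.000000-0.000000i
  [+8]  conj(Y_{8,8})(Ω₁) = +0.000000-0.000000i ; Y_{8,8}(Ω₂) = -0.038720-0.010833i ; Δ = -0.000000-0.000000i
Accumulated sum +0.372053-0.000000i; after 4π/(2l+1) scaling, +0.275021-0.000000i ⇒ P_8 = 0.275021

0.275021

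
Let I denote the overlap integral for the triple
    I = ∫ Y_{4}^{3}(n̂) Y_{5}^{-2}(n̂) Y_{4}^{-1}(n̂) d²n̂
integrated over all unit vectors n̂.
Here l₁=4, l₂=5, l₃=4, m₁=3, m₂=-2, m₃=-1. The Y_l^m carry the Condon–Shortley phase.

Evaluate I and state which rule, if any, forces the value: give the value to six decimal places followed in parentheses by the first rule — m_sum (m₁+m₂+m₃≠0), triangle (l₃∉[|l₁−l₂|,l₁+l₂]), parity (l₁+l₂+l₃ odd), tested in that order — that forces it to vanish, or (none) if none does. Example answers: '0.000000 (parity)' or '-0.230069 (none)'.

L=13 odd ⇒ parity kills the (l;000) factor ⇒ I = 0

0.000000 (parity)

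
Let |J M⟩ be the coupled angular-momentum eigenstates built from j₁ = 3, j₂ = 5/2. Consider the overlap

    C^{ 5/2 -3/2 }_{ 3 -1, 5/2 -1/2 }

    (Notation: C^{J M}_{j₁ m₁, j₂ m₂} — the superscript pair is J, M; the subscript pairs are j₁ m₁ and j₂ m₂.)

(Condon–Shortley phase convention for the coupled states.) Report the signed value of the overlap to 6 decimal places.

+√(1/35) ≈ +0.169031

triangle: 3!×3!×2!/9! = 72/362880
(j±m)!: 2!×4!×2!×3!×1!×4! = 13824
prefactor² = (2J+1)×Δ×N² = 576/35
  k=1: −1/(1!×2!×3!×1!×0!×1!) = -1/12
  k=2: +1/(2!×1!×2!×0!×1!×2!) = 1/8
Σ = 1/24  ⇒  CG² = 576/35×(1/24)² = 1/35
CG = +√(1/35) = +0.169031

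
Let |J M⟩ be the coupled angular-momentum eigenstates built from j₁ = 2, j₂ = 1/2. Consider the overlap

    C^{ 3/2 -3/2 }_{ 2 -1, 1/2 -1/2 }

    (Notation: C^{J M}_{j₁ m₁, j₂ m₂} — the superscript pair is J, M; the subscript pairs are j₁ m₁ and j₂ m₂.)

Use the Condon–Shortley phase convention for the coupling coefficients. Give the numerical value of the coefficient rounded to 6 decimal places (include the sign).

+√(1/5) ≈ +0.447214

triangle: 1!·3!·0!/5! = 6/120
(j±m)!: 1!·3!·0!·1!·0!·3! = 36
prefactor² = (2J+1)·Δ·N² = 36/5
  k=0: +1/(0!·1!·3!·0!·0!·0!) = 1/6
Σ = 1/6  ⇒  CG² = 36/5·(1/6)² = 1/5
CG = +√(1/5) = +0.447214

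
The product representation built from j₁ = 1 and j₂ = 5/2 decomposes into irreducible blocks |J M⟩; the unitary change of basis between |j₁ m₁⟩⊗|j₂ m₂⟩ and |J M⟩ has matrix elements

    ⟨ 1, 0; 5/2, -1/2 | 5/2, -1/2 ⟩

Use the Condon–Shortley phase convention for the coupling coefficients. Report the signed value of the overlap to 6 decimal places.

+0.169031

√[6·1!1!4!/7! · 1!1!2!3!2!3!] = √(144/35)
  +(−1)^0/∏(0,1,1,2,0,2)! = 1/4  (running 1/4)
  +(−1)^1/∏(1,0,0,1,1,3)! = -1/6  (running 1/12)
⟨..|..⟩ = √(144/35)·(1/12) = +0.169031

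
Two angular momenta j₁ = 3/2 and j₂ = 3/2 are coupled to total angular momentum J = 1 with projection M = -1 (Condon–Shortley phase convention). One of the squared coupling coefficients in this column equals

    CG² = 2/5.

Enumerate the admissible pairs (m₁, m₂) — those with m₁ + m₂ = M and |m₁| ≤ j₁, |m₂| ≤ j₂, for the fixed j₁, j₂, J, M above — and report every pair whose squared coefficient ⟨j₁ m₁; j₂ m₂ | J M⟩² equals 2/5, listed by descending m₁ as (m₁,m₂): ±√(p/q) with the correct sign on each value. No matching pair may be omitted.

Admissible pairs with m₁+m₂ = M = -1: (-3/2,1/2), (-1/2,-1/2), (1/2,-3/2)
  (m₁,m₂)=(1/2,-3/2): CG² = 3/10, CG = +√(3/10)
  (m₁,m₂)=(-1/2,-1/2): CG² = 2/5, CG = −√(2/5)   ← matches the target
  (m₁,m₂)=(-3/2,1/2): CG² = 3/10, CG = +√(3/10)
Pairs with CG² = 2/5: (-1/2,-1/2): −√(2/5)

(-1/2,-1/2): −√(2/5)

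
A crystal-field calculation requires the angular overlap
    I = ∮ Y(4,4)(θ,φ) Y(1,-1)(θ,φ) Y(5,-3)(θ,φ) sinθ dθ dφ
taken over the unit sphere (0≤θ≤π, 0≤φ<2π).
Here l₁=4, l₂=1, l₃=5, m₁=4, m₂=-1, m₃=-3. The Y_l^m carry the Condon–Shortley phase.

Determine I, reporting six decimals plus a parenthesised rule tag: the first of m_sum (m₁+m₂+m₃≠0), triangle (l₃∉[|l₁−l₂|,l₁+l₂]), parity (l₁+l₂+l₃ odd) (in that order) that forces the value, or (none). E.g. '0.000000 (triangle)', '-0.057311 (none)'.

m-sum 0 ✓  L=10 even ✓  3≤5≤5 ✓
Π(2lᵢ+1) = 9×3×11 = 297
triangle coeff Δ(4,1,5) = 1/495
Σ_t [0,0]: t=0:+1/576 = 1/576
(3j)²=5/99 [(4 1 5; 0 0 0)], sign=-1
Σ_t [0,0]: t=0:+1/80640 = 1/80640
(3j)²=1/495 [(4 1 5; 4 -1 -3)], sign=+1
⇒ 4πI² = 1/33
I = (-1)√(1/33/(4π)) = -0.04910640
No selection rule forces the value: the integral is nonzero (none).

-0.049106 (none)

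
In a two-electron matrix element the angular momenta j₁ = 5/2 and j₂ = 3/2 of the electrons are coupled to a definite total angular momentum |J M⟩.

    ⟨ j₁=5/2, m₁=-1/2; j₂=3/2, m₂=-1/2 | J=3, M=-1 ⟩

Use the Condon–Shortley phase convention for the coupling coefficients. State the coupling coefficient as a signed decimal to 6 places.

+√(1/60) ≈ +0.129099

triangle: 1!·4!·2!/8! = 48/40320
(j±m)!: 2!·3!·1!·2!·2!·4! = 1152
prefactor² = (2J+1)·Δ·N² = 48/5
  k=0: +1/(0!·1!·3!·1!·1!·1!) = 1/6
  k=1: −1/(1!·0!·2!·0!·2!·2!) = -1/8
Σ = 1/24  ⇒  CG² = 48/5·(1/24)² = 1/60
CG = +√(1/60) = +0.129099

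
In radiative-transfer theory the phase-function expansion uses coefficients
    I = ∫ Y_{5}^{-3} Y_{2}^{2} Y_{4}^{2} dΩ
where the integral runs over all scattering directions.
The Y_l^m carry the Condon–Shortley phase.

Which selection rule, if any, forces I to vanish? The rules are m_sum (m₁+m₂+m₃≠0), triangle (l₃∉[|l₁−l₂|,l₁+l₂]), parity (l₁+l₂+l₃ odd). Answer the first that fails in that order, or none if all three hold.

Σmᵢ = 1  ✗
l₃∈[|l₁−l₂|,l₁+l₂]=[3,7], have l₃=4
Σlᵢ = 11 ⇒ odd

m_sum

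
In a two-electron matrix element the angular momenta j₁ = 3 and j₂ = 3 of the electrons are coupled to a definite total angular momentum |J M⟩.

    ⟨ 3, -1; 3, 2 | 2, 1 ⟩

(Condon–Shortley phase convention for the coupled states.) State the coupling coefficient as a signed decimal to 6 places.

triangle: 4!×2!×2!/9! = 96/362880
(j±m)!: 2!×4!×5!×1!×3!×1! = 34560
prefactor² = (2J+1)×Δ×N² = 320/7
  k=3: −1/(3!×1!×1!×2!×1!×0!) = -1/12
  k=4: +1/(4!×0!×0!×1!×2!×1!) = 1/48
Σ = -1/16  ⇒  CG² = 320/7×(-1/16)² = 5/28
CG = −√(5/28) = -0.422577

−√(5/28) ≈ -0.422577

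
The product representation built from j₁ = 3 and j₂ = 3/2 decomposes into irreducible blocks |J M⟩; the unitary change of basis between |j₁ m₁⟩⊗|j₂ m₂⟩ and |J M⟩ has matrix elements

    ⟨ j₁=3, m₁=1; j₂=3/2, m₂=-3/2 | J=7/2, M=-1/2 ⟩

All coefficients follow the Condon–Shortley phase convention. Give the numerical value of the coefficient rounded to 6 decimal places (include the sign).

+√(8/21) = +0.617213

j₁+j₂−J=1  J+j₁−j₂=5  J−j₁+j₂=2  j₁+j₂+J+1=9
(j₁±m₁, j₂±m₂, J±M) = (4,2,0,3,3,4)
P² = 1536/7
sum k=0..0:
  [0] +1/24 = 1/24
S = 1/24
C² = P²·S² = 8/21 ; C = +0.617213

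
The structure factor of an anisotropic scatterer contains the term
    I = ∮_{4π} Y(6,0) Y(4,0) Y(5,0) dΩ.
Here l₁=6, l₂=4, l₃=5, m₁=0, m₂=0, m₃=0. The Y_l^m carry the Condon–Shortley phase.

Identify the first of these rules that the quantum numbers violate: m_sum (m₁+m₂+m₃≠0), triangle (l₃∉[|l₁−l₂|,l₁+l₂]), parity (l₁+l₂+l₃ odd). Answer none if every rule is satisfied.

parity

m₁+m₂+m₃ = 0 + 0 + 0 = 0  ✓
triangle: |6−4|=2 ≤ l₃=5 ≤ 6+4=10  ✓
parity: l₁+l₂+l₃ = 15 is odd  ✗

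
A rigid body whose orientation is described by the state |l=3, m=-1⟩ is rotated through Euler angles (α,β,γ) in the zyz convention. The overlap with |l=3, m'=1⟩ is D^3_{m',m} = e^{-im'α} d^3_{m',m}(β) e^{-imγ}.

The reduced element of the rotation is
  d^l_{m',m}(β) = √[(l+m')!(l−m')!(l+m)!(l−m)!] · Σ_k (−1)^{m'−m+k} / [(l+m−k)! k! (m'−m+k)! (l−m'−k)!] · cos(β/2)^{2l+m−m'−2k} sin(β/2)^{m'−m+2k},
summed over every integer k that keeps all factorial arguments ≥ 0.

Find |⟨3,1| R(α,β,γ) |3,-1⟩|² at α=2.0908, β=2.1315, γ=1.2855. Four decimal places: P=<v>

P=0.1580

D^3_{1,-1}(2.0908,2.1315,1.2855) = e^{-i·1·2.0908}·d^3_{1,-1}(2.1315)·e^{-i·-1·1.2855}. Compute d first:
c=cos(2.131500/2)=0.483848, s=sin(2.131500/2)=0.875152; N=√[24·2·2·24]=48.000000
The bounds max(0,m−m')=0 and min(l+m,l−m')=2 give 3 terms
  k=0: (−1)^2·48.0000/(8)·0.4838^4·0.8752^2 = +0.251857
  k=1: (−1)^3·48.0000/(6)·0.4838^2·0.8752^4 = -1.098606
  k=2: (−1)^4·48.0000/(48)·0.4838^0·0.8752^6 = +0.449263
d^3_{1,-1}(2.1315) = +0.251857 -1.098606 +0.449263 = -0.397485
|D^3_{1,-1}|² = |d^3_{1,-1}(β)|² = (-0.397485)² = 0.157995 (the z-rotation phases have unit modulus)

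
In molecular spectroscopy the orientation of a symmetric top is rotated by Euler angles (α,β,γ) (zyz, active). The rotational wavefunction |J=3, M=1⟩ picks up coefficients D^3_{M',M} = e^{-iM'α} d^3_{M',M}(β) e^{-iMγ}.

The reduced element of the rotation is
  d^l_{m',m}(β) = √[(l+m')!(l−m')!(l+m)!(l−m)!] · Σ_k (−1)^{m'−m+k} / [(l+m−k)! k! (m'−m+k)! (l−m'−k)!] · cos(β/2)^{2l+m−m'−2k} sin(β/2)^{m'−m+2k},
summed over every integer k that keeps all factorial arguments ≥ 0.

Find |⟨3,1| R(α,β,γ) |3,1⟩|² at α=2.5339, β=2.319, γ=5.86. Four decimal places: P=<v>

P=0.2594

First d^3_{1,1}(β=2.3190), then the phase factors e^{-i(1)α} and e^{-i(1)γ}:
With c≡cos(β/2)=0.399798 and s≡sin(β/2)=0.916603, N=[24·2·24·2]^{1/2}=48.000000
The bounds max(0,m−m')=0 and min(l+m,l−m')=2 give 3 terms
  k=0: (−1)^0·48.0000/(48)·0.3998^6·0.9166^0 = +0.004084
  k=1: (−1)^1·48.0000/(6)·0.3998^4·0.9166^2 = -0.171718
  k=2: (−1)^2·48.0000/(8)·0.3998^2·0.9166^4 = +0.676952
d^3_{1,1}(2.3190) = +0.004084 -0.171718 +0.676952 = +0.509318
|D^3_{1,1}|² = |d^3_{1,1}(β)|² = (+0.509318)² = 0.259405 (the z-rotation phases have unit modulus)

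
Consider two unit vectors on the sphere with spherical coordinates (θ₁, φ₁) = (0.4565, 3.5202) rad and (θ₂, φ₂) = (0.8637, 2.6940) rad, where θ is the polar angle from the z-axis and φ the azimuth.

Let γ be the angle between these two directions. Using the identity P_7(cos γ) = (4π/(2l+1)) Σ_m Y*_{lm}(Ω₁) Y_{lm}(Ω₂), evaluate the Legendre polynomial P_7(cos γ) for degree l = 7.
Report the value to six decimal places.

-0.278206

Expand P_7 via completeness: Σ_{m} conj(Y_{7,m}) at Ω₁ times Y_{7,m} at Ω₂ —
  m=-7: (+0.001426-0.000763i) × (+0.073399-0.000620i) = +0.000104-0.000057i  (running Σ = +0.000104-0.000057i)
  m=-6: (-0.007946+0.009417i) × (-0.210697+0.103352i) = +0.000701-0.002805i  (running Σ = +0.000805-0.002862i)
  m=-5: (+0.018323-0.054880i) × (+0.258687-0.328427i) = -0.013284-0.020215i  (running Σ = -0.012479-0.023077i)
  m=-4: (+0.010472+0.185591i) × (-0.086245+0.386450i) = -0.072625-0.011959i  (running Σ = -0.085104-0.035036i)
  m=-3: (-0.170311-0.366532i) × (-0.006758-0.029123i) = -0.009523+0.007437i  (running Σ = -0.094627-0.027599i)
  m=-2: (+0.380784+0.359903i) × (-0.218733-0.272929i) = +0.014938-0.182650i  (running Σ = -0.079689-0.210249i)
  m=-1: (-0.178252-0.070908i) × (+0.172593+0.082860i) = -0.024890-0.027008i  (running Σ = -0.104579-0.237257i)
  m=0: (-0.410111-0.000000i) × (+0.299738+0.000000i) = -0.122926-0.000000i  (running Σ = -0.227505-0.237257i)
  m=1: (+0.178252-0.070908i) × (-0.172593+0.082860i) = -0.024890+0.027008i  (running Σ = -0.252394-0.210249i)
  m=2: (+0.380784-0.359903i) × (-0.218733+0.272929i) = +0.014938+0.182650i  (running Σ = -0.237456-0.027599i)
  m=3: (+0.170311-0.366532i) × (+0.006758-0.029123i) = -0.009523-0.007437i  (running Σ = -0.246980-0.035036i)
  m=4: (+0.010472-0.185591i) × (-0.086245-0.386450i) = -0.072625+0.011959i  (running Σ = -0.319604-0.023077i)
  m=5: (-0.018323-0.054880i) × (-0.258687-0.328427i) = -0.013284+0.020215i  (running Σ = -0.332889-0.002862i)
  m=6: (-0.007946-0.009417i) × (-0.210697-0.103352i) = +0.000701+0.002805i  (running Σ = -0.332188-0.000057i)
  m=7: (-0.001426-0.000763i) × (-0.073399-0.000620i) = +0.000104+0.000057i  (running Σ = -0.332084-0.000000i)
Accumulated sum -0.332084-0.000000i; after 4π/(2l+1) scaling, -0.278206-0.000000i ⇒ P_7 = -0.278206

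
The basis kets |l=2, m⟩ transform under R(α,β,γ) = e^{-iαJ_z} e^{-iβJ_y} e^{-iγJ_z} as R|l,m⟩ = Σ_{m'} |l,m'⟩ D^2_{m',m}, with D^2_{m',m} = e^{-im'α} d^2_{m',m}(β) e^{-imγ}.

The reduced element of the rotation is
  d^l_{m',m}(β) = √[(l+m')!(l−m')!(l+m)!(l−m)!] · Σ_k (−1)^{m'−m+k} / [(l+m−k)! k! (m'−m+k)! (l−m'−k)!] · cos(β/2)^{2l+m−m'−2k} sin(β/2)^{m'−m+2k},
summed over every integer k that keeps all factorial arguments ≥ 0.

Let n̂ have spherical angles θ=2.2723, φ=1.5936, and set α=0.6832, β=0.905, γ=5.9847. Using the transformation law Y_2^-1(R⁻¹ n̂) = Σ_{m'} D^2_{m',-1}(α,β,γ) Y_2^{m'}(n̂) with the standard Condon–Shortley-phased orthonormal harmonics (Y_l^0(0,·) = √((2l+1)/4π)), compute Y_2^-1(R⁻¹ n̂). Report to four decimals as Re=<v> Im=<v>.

Re=-0.0136 Im=0.0189

Need the full column D^2_{m',-1} for m'=−2..2 at α=0.6832, β=0.9050, γ=5.9847.
cos(β/2)=0.899357, sin(β/2)=0.437215
d^2_{-2,-1}: single k=1 term ⇒ +0.636094;  D = +0.306567+0.557344i
d^2_{-1,-1}: k∈[0..1] ⇒ +0.654227 -0.463848 = +0.190378;  D = +0.176463+0.071448i
d^2_{0,-1}: k∈[0..1] ⇒ -0.779053 +0.184117 = -0.594936;  D = -0.568630+0.174955i
d^2_{1,-1}: k∈[0..1] ⇒ +0.463848 -0.036541 = +0.427307;  D = +0.237421-0.355278i
d^2_{2,-1}: single k=0 term ⇒ -0.150331;  D = +0.014124+0.149666i
Y_2^{m'}(θ=2.2723,φ=1.5936) and Σ D·Y over m':
  (+0.3066+0.5573i)·(-0.2252+0.0103i)  (+0.1765+0.0714i)·(+0.0087+0.3808i)  (-0.5686+0.1750i)·(+0.0787+0.0000i)  (+0.2374-0.3553i)·(-0.0087+0.3808i)  (+0.0141+0.1497i)·(-0.2252-0.0103i)
Y_2^-1(R⁻¹ n̂) = -0.013601+0.018876i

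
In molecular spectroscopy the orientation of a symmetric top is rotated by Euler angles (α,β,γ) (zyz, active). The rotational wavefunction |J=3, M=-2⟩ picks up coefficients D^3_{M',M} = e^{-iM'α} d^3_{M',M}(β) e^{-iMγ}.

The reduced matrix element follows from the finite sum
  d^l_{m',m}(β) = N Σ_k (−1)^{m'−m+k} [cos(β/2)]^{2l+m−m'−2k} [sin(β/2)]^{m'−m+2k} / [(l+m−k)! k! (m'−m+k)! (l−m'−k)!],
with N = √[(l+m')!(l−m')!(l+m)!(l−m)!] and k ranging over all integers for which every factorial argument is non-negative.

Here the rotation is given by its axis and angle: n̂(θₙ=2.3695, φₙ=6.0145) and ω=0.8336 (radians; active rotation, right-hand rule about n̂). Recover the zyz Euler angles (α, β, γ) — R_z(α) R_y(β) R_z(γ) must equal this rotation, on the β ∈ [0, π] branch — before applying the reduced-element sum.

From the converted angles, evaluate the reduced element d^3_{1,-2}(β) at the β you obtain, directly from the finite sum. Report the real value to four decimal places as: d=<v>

Axis–angle → zyz. n̂ = (sinθₙcosφₙ, sinθₙsinφₙ, cosθₙ) = (+0.672605, -0.185197, -0.716452), ω = 0.8336.
R = I cosω + sinω [n̂]ₓ + (1−cosω) n̂n̂ᵀ gives
  R = [+0.820504, +0.489599, -0.295068; -0.571260, +0.683457, -0.454475; -0.020844, +0.541460, +0.840468]
β = atan2(√(R₁₃²+R₂₃²), R₃₃) = 0.572650; α = atan2(R₂₃, R₁₃) mod 2π = 4.136541; γ = atan2(R₃₂, −R₃₁) mod 2π = 1.532319
d^3_{1,-2}(β=0.5726) via the finite sum:
c=cos(0.572650/2)=0.959288, s=sin(0.572650/2)=0.282429; N=√[24·2·1·120]=75.894664
The bounds max(0,m−m')=0 and min(l+m,l−m')=1 give 2 terms
  k=0: (−1)^3·75.8947/(12)·0.9593^3·0.2824^3 = -0.125778
  k=1: (−1)^4·75.8947/(24)·0.9593^1·0.2824^5 = +0.005451
d^3_{1,-2}(0.5726) = -0.125778 +0.005451 = -0.120326

d=-0.1203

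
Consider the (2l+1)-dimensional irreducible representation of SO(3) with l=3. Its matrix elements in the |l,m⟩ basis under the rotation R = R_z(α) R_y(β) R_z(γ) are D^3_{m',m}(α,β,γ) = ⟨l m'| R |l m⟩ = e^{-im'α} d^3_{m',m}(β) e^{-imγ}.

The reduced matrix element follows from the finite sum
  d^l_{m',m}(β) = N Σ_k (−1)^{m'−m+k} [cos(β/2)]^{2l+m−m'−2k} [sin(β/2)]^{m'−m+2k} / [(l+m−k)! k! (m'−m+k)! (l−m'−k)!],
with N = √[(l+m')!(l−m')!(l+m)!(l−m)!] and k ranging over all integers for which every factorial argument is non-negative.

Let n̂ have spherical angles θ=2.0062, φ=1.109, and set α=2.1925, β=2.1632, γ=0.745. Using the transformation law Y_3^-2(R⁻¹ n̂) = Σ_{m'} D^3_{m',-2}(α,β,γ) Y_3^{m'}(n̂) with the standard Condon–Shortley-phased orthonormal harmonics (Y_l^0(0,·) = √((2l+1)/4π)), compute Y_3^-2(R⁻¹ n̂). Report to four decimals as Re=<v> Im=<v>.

Re=-0.1388 Im=-0.3679

Need the full column D^3_{m',-2} for m'=−3..3 at α=2.1925, β=2.1632, γ=0.7450.
cos(β/2)=0.469917, sin(β/2)=0.882711
d^3_{-3,-2}: single k=1 term ⇒ +0.049545;  D = -0.010499+0.048420i
d^3_{-2,-2}: k∈[0..1] ⇒ +0.010768 -0.189972 = -0.179204;  D = -0.164482+0.071134i
d^3_{-1,-2}: k∈[0..1] ⇒ -0.063962 +0.451386 = +0.387424;  D = -0.332116-0.199490i
d^3_{0,-2}: k∈[0..1] ⇒ +0.208104 -0.734304 = -0.526200;  D = -0.042469-0.524483i
d^3_{1,-2}: k∈[0..1] ⇒ -0.451386 +0.796367 = +0.344981;  D = +0.263300-0.222902i
d^3_{2,-2}: k∈[0..1] ⇒ +0.670325 -0.473054 = +0.197271;  D = -0.191304-0.048154i
d^3_{3,-2}: single k=0 term ⇒ -0.616863;  D = -0.226004-0.573971i
Y_3^{m'}(θ=2.0062,φ=1.109) and Σ D·Y over m':
  (-0.0105+0.0484i)·(-0.3057+0.0573i)  (-0.1645+0.0711i)·(+0.2137+0.2827i)  (-0.3321-0.1995i)·(-0.0144+0.0290i)  (-0.0425-0.5245i)·(+0.3322+0.0000i)  (+0.2633-0.2229i)·(+0.0144+0.0290i)  (-0.1913-0.0482i)·(+0.2137-0.2827i)  (-0.2260-0.5740i)·(+0.3057+0.0573i)
Y_3^-2(R⁻¹ n̂) = -0.138755-0.367873i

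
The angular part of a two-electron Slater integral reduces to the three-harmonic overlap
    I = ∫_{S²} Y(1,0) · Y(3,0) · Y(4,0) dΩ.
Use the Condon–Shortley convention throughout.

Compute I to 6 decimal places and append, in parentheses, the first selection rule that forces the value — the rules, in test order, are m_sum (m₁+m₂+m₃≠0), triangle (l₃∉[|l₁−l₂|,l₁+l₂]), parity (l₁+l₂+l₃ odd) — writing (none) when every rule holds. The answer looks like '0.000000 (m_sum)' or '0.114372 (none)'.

Rules hold: Σm=0, L=8 even, 2≤4≤4.
N = 3·7·9 = 189
Δ = 0!·2!·6!/9! = 1/252
Racah Σ t=0..0: t=0:+1/36 = 1/36
⇒ 3j(1 3 4; 0 0 0)² = 4/63, sgn +1
(m-triple is (0,0,0) — same symbol as above.)
4πI² = N·(3j₀)²·(3jₘ)² = 16/21
I = +1·√(0.761905/4π) = 0.24623252
No selection rule forces the value: the integral is nonzero (none).

0.246233 (none)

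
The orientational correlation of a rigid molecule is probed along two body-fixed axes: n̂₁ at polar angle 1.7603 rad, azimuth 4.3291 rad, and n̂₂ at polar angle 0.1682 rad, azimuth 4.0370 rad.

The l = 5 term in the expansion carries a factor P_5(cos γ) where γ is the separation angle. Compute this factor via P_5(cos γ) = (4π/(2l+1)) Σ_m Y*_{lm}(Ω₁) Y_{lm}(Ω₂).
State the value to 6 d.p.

-0.052802

Expand P_5 via completeness: Σ_{m} conj(Y_{5,m}) at Ω₁ times Y_{5,m} at Ω₂ —
  term(m=-5) = +0.000003+0.000026i   from Y*(Ω₁)=-0.398969+0.143671i, Y(Ω₂)=+0.000014-0.000059i
  term(m=-4) = -0.000114-0.000269i   from Y*(Ω₁)=-0.009679+0.257021i, Y(Ω₂)=-0.001028+0.000484i
  term(m=-3) = -0.001795-0.002155i   from Y*(Ω₁)=-0.203575-0.091138i, Y(Ω₂)=+0.011294+0.005530i
  term(m=-2) = +0.020591+0.013614i   from Y*(Ω₁)=-0.198180+0.190858i, Y(Ω₂)=-0.019580-0.087553i
  term(m=-1) = +0.061865+0.018603i   from Y*(Ω₁)=-0.062306-0.154517i, Y(Ω₂)=-0.242423+0.302626i
  term(m=+0) = -0.207319-0.000000i   from Y*(Ω₁)=-0.277479-0.000000i, Y(Ω₂)=+0.747150+0.000000i
  term(m=+1) = +0.061865-0.018603i   from Y*(Ω₁)=+0.062306-0.154517i, Y(Ω₂)=+0.242423+0.302626i
  term(m=+2) = +0.020591-0.013614i   from Y*(Ω₁)=-0.198180-0.190858i, Y(Ω₂)=-0.019580+0.087553i
  term(m=+3) = -0.001795+0.002155i   from Y*(Ω₁)=+0.203575-0.091138i, Y(Ω₂)=-0.011294+0.005530i
  term(m=+4) = -0.000114+0.000269i   from Y*(Ω₁)=-0.009679-0.257021i, Y(Ω₂)=-0.001028-0.000484i
  term(m=+5) = +0.000003-0.000026i   from Y*(Ω₁)=+0.398969+0.143671i, Y(Ω₂)=-0.000014-0.000059i
Total Σ_m = -0.046220-0.000000i. Multiply by 1.142397: -0.052802-0.000000i. P_5(cos γ) = -0.052802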